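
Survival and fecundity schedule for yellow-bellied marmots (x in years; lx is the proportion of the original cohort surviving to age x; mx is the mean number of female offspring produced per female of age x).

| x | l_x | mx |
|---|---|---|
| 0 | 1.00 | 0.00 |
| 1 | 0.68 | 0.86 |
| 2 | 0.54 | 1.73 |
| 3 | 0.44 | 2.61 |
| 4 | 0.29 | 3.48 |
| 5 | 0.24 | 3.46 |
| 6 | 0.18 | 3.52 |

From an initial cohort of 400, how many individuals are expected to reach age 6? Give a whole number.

Expected survivors = N0 · l_6 = 400 × 0.18 = 72 → 72

72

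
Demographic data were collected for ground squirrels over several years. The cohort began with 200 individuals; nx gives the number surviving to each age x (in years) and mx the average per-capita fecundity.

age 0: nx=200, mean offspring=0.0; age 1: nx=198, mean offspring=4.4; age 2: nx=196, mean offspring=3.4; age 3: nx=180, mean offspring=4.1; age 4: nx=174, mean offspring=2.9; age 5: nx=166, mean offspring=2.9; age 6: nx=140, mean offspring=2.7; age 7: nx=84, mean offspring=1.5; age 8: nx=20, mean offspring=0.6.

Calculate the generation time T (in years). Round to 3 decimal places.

lx = nx/n0 = nx/200: 1, 0.99, 0.98, 0.9, 0.87, 0.83, 0.7, 0.42, 0.1
lx·mx: 0, 4.356, 3.332, 3.69, 2.523, 2.407, 1.89, 0.63, 0.06 → R0 = 18.888
x·lx·mx: 0, 4.356, 6.664, 11.07, 10.092, 12.035, 11.34, 4.41, 0.48 → Σ = 60.447
T = 60.447 / 18.888 = 3.200286… → 3.200

3.200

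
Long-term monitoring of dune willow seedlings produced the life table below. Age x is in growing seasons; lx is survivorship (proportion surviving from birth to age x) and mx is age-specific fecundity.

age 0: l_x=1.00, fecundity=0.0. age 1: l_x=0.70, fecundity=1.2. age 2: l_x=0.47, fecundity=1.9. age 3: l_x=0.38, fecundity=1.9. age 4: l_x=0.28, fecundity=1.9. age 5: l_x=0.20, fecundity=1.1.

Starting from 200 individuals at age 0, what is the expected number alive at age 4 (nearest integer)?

56

Expected survivors = N0 · l_4 = 200 × 0.28 = 56 → 56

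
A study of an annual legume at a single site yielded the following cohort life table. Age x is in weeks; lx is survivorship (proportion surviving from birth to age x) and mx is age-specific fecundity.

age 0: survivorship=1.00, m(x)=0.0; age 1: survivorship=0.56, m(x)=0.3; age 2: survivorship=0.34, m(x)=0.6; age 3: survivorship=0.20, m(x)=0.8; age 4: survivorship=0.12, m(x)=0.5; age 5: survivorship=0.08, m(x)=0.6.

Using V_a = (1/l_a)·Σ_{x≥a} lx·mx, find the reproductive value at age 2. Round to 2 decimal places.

1.39

lx·mx for x ≥ 2: 0.204, 0.16, 0.06, 0.048 → sum = 0.472
V_2 = 0.472 / l_2 = 0.472 / 0.34 = 1.388235… → 1.39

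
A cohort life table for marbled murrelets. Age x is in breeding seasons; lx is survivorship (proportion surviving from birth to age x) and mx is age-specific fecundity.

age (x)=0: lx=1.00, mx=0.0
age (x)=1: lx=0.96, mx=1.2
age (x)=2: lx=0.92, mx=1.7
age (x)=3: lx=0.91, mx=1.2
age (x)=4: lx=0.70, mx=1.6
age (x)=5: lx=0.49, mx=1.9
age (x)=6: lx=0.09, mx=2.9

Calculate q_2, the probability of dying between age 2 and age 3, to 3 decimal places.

0.011

q_2 = (l_2 − l_3) / l_2 = (0.92 − 0.91) / 0.92
     = 0.01 / 0.92 = 0.01087… → 0.011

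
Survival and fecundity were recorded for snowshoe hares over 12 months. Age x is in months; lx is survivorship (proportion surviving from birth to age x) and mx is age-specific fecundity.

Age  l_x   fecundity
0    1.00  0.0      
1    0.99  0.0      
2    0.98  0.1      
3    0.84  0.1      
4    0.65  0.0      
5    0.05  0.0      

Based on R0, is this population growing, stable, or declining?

R0 = Σ lx·mx = 0 + 0 + 0.098 + 0.084 + 0 + 0 = 0.182
R0 < 1, so the population is declining.

declining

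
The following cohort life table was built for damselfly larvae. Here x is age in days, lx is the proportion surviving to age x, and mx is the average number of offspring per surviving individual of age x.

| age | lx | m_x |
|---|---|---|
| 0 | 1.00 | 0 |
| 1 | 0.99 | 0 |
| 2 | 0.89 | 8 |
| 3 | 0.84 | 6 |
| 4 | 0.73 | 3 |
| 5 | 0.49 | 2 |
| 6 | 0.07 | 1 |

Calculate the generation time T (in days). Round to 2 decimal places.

lx·mx: 0, 0, 7.12, 5.04, 2.19, 0.98, 0.07 → R0 = 15.4
x·lx·mx: 0, 0, 14.24, 15.12, 8.76, 4.9, 0.42 → Σ = 43.44
T = 43.44 / 15.4 = 2.820779… → 2.82

2.82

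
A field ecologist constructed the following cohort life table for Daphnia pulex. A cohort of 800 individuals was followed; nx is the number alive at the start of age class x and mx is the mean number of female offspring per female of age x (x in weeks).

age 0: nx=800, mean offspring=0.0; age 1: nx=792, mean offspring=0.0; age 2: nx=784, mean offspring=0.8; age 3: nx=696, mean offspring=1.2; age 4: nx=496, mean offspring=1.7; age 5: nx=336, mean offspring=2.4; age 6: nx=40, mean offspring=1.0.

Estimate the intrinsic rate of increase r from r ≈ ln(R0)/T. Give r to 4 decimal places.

0.3790

lx = nx/n0 = nx/800: 1, 0.99, 0.98, 0.87, 0.62, 0.42, 0.05
R0 = Σ lx·mx = 0 + 0 + 0.784 + 1.044 + 1.054 + 1.008 + 0.05 = 3.94
Σ x·lx·mx = 14.256; T = 14.256/3.94 = 3.61827…
r ≈ ln(R0)/T = ln(3.94)/3.61827… = 0.37896… → 0.3790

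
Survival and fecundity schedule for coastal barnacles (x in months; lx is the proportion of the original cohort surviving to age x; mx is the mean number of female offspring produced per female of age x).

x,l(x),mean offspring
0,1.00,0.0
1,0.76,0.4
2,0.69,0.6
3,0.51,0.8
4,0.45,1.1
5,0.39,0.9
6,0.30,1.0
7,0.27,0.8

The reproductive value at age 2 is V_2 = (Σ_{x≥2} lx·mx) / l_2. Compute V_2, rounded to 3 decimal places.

lx·mx for x ≥ 2: 0.414, 0.408, 0.495, 0.351, 0.3, 0.216 → sum = 2.184
V_2 = 2.184 / l_2 = 2.184 / 0.69 = 3.165217… → 3.165

3.165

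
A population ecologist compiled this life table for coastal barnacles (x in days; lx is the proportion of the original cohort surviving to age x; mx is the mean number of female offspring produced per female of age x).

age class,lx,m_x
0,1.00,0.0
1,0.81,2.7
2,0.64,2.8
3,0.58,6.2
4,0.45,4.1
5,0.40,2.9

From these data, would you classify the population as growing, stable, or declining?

growing

R0 = Σ lx·mx = 0 + 2.187 + 1.792 + 3.596 + 1.845 + 1.16 = 10.58
R0 > 1, so the population is growing.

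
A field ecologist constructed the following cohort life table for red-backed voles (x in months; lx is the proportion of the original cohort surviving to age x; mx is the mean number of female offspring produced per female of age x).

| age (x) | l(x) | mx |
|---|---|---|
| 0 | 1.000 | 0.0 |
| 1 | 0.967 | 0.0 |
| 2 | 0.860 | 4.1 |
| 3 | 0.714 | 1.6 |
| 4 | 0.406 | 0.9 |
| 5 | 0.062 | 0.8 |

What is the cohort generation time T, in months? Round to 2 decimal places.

2.40

lx·mx: 0, 0, 3.526, 1.1424, 0.3654, 0.0496 → R0 = 5.0834
x·lx·mx: 0, 0, 7.052, 3.4272, 1.4616, 0.248 → Σ = 12.1888
T = 12.1888 / 5.0834 = 2.397765… → 2.40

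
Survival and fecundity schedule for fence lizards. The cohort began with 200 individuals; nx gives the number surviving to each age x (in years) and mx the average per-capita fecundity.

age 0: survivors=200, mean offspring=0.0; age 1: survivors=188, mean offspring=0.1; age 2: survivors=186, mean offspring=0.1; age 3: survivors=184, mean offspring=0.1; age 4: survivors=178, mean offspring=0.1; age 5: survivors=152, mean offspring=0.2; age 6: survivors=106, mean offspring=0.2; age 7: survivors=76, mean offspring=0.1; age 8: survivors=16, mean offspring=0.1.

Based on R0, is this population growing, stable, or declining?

declining

lx = nx/n0 = nx/200: 1, 0.94, 0.93, 0.92, 0.89, 0.76, 0.53, 0.38, 0.08
R0 = Σ lx·mx = 0 + 0.094 + 0.093 + 0.092 + 0.089 + 0.152 + 0.106 + 0.038 + 0.008 = 0.672
R0 < 1, so the population is declining.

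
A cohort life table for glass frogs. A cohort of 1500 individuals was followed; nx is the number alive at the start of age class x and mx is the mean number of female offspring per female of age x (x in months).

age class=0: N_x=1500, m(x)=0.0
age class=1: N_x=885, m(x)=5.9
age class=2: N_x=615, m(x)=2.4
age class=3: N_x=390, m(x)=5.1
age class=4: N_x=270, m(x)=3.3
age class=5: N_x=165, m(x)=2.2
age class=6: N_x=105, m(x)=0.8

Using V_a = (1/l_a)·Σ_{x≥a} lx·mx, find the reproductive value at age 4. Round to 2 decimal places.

4.96

lx = nx/n0 = nx/1500: 1, 0.59, 0.41, 0.26, 0.18, 0.11, 0.07
lx·mx for x ≥ 4: 0.594, 0.242, 0.056 → sum = 0.892
V_4 = 0.892 / l_4 = 0.892 / 0.18 = 4.955556… → 4.96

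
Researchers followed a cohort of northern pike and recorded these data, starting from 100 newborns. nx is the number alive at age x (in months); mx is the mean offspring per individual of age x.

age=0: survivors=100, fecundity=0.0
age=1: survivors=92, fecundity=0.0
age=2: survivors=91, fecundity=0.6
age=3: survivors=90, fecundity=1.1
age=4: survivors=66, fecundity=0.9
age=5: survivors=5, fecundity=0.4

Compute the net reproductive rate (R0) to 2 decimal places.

lx = nx/n0 = nx/100: 1, 0.92, 0.91, 0.9, 0.66, 0.05
lx·mx by age: 0, 0, 0.546, 0.99, 0.594, 0.02
R0 = Σ lx·mx = 2.15 → 2.15

2.15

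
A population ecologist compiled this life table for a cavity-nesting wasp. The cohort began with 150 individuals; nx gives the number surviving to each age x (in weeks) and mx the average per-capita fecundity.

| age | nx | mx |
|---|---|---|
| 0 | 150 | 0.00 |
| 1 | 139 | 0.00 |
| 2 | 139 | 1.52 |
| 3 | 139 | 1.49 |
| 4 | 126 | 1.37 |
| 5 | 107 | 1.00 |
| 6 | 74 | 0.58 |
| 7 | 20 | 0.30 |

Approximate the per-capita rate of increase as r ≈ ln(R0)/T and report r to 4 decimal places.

0.4668

lx = nx/n0 = nx/150: 1, 0.92667…, 0.92667…, 0.92667…, 0.84, 0.71333…, 0.49333…, 0.13333…
R0 = Σ lx·mx = 0 + 0 + 1.40853… + 1.38073… + 1.1508 + 0.71333… + 0.28613… + 0.04… = 4.979533…
Σ x·lx·mx = 17.125933…; T = 17.125933…/4.979533… = 3.43926…
r ≈ ln(R0)/T = ln(4.979533…)/3.43926… = 0.466767… → 0.4668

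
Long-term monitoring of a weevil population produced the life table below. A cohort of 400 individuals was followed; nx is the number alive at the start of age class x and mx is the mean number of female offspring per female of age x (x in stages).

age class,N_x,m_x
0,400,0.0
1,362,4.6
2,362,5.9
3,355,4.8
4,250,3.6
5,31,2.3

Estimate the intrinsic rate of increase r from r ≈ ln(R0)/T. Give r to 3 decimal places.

1.202

lx = nx/n0 = nx/400: 1, 0.905, 0.905, 0.8875, 0.625, 0.0775
R0 = Σ lx·mx = 0 + 4.163 + 5.3395 + 4.26 + 2.25 + 0.17825 = 16.19075
Σ x·lx·mx = 37.51325; T = 37.51325/16.19075 = 2.31696…
r ≈ ln(R0)/T = ln(16.19075)/2.31696… = 1.20177… → 1.202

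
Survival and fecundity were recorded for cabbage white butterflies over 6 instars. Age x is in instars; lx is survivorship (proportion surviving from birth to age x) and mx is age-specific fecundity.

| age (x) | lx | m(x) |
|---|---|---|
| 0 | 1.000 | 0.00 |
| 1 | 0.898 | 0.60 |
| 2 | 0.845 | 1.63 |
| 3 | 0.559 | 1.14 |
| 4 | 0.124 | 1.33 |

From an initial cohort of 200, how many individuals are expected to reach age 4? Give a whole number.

25

Expected survivors = N0 · l_4 = 200 × 0.124 = 24.8 → 25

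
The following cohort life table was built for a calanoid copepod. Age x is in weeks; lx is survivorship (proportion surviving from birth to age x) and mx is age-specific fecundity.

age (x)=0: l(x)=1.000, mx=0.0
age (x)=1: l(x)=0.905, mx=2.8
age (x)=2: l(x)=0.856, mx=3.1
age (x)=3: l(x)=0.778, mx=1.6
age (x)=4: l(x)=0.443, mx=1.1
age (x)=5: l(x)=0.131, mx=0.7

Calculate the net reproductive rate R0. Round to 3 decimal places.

7.011

lx·mx by age: 0, 2.534, 2.6536, 1.2448, 0.4873, 0.0917
R0 = Σ lx·mx = 7.0114 → 7.011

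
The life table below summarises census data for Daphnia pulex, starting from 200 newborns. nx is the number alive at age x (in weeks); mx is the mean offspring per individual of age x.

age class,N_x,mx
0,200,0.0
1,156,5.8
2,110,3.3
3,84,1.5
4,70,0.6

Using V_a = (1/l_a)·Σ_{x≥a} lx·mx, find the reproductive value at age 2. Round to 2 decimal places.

4.83

lx = nx/n0 = nx/200: 1, 0.78, 0.55, 0.42, 0.35
lx·mx for x ≥ 2: 1.815, 0.63, 0.21 → sum = 2.655
V_2 = 2.655 / l_2 = 2.655 / 0.55 = 4.827273… → 4.83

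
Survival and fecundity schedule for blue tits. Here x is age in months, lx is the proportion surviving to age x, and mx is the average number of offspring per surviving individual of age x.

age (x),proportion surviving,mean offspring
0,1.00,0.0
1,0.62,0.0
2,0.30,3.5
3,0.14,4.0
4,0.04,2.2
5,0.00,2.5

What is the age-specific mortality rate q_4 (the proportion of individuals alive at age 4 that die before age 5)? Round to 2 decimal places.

1.00

q_4 = (l_4 − l_5) / l_4 = (0.04 − 0) / 0.04
     = 0.04 / 0.04 = 1 → 1.00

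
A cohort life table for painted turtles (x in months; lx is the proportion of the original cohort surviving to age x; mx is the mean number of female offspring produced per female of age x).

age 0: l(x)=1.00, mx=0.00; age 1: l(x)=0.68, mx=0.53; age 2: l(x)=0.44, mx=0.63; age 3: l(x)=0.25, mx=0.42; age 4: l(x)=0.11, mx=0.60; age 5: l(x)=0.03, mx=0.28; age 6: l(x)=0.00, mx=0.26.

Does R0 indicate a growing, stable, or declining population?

declining

R0 = Σ lx·mx = 0 + 0.3604 + 0.2772 + 0.105 + 0.066 + 0.0084 + 0 = 0.817
R0 < 1, so the population is declining.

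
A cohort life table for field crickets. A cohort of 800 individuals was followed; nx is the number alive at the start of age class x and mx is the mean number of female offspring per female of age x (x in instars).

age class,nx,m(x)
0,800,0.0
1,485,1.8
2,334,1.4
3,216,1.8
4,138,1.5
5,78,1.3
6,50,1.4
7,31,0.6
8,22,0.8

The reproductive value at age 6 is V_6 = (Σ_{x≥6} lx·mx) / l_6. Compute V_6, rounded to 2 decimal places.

lx = nx/n0 = nx/800: 1, 0.60625, 0.4175, 0.27, 0.1725, 0.0975, 0.0625, 0.03875, 0.0275
lx·mx for x ≥ 6: 0.0875, 0.02325, 0.022 → sum = 0.13275
V_6 = 0.13275 / l_6 = 0.13275 / 0.0625 = 2.124 → 2.12

2.12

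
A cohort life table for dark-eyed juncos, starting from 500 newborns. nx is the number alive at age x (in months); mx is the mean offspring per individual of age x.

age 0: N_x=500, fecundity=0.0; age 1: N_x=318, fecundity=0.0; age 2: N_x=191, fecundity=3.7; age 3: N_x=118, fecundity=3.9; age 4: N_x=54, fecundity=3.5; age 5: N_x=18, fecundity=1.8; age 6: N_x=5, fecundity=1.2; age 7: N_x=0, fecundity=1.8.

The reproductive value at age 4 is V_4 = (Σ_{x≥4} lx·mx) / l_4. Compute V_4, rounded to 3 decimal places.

4.211

lx = nx/n0 = nx/500: 1, 0.636, 0.382, 0.236, 0.108, 0.036, 0.01, 0
lx·mx for x ≥ 4: 0.378, 0.0648, 0.012, 0 → sum = 0.4548
V_4 = 0.4548 / l_4 = 0.4548 / 0.108 = 4.211111… → 4.211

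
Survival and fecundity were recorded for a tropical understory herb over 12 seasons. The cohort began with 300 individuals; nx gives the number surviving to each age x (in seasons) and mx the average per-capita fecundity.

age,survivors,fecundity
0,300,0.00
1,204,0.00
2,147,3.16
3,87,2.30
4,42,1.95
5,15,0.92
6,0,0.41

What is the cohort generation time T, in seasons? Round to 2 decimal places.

2.53

lx = nx/n0 = nx/300: 1, 0.68, 0.49, 0.29, 0.14, 0.05, 0
lx·mx: 0, 0, 1.5484, 0.667, 0.273, 0.046, 0 → R0 = 2.5344
x·lx·mx: 0, 0, 3.0968, 2.001, 1.092, 0.23, 0 → Σ = 6.4198
T = 6.4198 / 2.5344 = 2.533065… → 2.53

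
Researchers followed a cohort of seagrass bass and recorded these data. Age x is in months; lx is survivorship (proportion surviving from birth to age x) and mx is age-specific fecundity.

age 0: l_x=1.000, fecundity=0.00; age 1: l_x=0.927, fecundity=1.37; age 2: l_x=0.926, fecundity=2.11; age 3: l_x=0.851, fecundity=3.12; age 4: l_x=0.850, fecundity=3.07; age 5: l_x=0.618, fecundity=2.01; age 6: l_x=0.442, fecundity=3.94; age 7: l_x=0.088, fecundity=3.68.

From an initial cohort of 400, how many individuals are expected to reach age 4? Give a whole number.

Expected survivors = N0 · l_4 = 400 × 0.850 = 340 → 340

340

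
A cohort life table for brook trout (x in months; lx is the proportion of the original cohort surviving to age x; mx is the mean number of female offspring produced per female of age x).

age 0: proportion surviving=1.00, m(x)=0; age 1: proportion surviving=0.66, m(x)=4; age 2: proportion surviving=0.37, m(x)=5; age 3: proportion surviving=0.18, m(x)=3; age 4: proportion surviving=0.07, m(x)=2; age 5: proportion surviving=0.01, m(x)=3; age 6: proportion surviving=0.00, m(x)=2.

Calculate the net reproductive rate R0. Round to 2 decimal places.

lx·mx by age: 0, 2.64, 1.85, 0.54, 0.14, 0.03, 0
R0 = Σ lx·mx = 5.2 → 5.20

5.20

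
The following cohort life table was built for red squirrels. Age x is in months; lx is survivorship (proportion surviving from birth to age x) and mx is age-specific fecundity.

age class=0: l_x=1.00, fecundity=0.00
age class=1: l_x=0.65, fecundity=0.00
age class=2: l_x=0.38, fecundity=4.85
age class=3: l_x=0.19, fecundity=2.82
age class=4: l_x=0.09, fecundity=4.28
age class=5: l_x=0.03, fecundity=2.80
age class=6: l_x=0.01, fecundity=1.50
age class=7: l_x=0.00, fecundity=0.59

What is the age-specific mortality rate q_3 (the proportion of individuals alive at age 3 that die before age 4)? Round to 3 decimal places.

q_3 = (l_3 − l_4) / l_3 = (0.19 − 0.09) / 0.19
     = 0.1 / 0.19 = 0.526316… → 0.526

0.526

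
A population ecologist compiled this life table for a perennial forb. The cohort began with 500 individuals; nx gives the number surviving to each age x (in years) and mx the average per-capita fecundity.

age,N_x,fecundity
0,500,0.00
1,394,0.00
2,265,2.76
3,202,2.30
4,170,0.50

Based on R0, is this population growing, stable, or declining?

growing

lx = nx/n0 = nx/500: 1, 0.788, 0.53, 0.404, 0.34
R0 = Σ lx·mx = 0 + 0 + 1.4628 + 0.9292 + 0.17 = 2.562
R0 > 1, so the population is growing.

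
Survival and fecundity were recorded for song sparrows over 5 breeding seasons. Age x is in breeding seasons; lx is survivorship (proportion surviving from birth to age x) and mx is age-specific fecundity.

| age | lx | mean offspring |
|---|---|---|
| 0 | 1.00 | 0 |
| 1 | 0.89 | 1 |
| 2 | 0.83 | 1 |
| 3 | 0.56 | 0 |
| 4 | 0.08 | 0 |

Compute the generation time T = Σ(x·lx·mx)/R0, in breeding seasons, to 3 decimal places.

lx·mx: 0, 0.89, 0.83, 0, 0 → R0 = 1.72
x·lx·mx: 0, 0.89, 1.66, 0, 0 → Σ = 2.55
T = 2.55 / 1.72 = 1.482558… → 1.483

1.483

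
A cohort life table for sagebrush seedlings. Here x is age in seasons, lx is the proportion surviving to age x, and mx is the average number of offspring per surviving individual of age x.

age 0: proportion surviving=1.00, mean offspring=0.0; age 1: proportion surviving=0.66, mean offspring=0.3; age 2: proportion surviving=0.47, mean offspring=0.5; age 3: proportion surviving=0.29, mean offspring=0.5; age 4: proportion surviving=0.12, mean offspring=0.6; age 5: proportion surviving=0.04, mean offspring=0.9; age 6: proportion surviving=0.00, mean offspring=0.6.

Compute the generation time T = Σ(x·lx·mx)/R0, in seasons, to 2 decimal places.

2.29

lx·mx: 0, 0.198, 0.235, 0.145, 0.072, 0.036, 0 → R0 = 0.686
x·lx·mx: 0, 0.198, 0.47, 0.435, 0.288, 0.18, 0 → Σ = 1.571
T = 1.571 / 0.686 = 2.290087… → 2.29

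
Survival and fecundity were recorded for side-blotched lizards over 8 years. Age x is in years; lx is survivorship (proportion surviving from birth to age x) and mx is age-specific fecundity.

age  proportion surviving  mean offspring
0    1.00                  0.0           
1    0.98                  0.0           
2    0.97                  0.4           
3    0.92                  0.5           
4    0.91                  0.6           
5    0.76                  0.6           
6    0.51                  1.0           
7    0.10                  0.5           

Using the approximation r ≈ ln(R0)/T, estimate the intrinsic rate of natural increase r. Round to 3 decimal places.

R0 = Σ lx·mx = 0 + 0 + 0.388 + 0.46 + 0.546 + 0.456 + 0.51 + 0.05 = 2.41
Σ x·lx·mx = 10.03; T = 10.03/2.41 = 4.16183…
r ≈ ln(R0)/T = ln(2.41)/4.16183… = 0.21136… → 0.211

0.211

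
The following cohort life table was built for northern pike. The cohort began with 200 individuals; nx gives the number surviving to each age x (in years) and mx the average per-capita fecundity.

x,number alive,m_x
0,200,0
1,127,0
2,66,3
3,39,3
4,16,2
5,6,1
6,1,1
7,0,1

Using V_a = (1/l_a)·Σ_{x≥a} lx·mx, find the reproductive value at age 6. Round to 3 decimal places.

lx = nx/n0 = nx/200: 1, 0.635, 0.33, 0.195, 0.08, 0.03, 0.005, 0
lx·mx for x ≥ 6: 0.005, 0 → sum = 0.005
V_6 = 0.005 / l_6 = 0.005 / 0.005 = 1 → 1.000

1.000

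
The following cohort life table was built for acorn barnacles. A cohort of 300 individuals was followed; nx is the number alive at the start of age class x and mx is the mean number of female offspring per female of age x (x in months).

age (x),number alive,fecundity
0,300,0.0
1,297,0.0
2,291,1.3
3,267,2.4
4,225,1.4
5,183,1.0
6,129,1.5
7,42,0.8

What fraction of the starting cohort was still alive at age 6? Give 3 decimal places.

l_6 = n_6/n_0 = 129/300 = 0.43 → 0.430

0.430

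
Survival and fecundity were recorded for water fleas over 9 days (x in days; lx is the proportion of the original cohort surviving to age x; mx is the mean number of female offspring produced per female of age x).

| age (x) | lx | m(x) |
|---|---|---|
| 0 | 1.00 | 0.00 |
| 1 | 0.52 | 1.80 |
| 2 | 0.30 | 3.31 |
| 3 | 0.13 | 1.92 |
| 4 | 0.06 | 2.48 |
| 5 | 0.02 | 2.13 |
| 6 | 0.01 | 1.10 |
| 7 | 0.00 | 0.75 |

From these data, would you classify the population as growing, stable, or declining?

R0 = Σ lx·mx = 0 + 0.936 + 0.993 + 0.2496 + 0.1488 + 0.0426 + 0.011 + 0 = 2.381
R0 > 1, so the population is growing.

growing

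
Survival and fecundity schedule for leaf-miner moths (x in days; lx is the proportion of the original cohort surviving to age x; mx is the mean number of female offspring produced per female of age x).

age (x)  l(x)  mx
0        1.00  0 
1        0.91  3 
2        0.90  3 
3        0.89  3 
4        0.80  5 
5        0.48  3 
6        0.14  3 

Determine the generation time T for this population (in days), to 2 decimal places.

lx·mx: 0, 2.73, 2.7, 2.67, 4, 1.44, 0.42 → R0 = 13.96
x·lx·mx: 0, 2.73, 5.4, 8.01, 16, 7.2, 2.52 → Σ = 41.86
T = 41.86 / 13.96 = 2.998567… → 3.00

3.00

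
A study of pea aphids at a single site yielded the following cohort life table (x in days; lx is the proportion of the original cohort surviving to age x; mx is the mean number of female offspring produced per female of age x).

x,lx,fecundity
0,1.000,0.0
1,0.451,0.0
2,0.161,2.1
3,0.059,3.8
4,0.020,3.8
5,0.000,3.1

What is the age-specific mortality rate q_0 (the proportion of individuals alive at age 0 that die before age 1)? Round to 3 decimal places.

q_0 = (l_0 − l_1) / l_0 = (1 − 0.451) / 1
     = 0.549 / 1 = 0.549 → 0.549

0.549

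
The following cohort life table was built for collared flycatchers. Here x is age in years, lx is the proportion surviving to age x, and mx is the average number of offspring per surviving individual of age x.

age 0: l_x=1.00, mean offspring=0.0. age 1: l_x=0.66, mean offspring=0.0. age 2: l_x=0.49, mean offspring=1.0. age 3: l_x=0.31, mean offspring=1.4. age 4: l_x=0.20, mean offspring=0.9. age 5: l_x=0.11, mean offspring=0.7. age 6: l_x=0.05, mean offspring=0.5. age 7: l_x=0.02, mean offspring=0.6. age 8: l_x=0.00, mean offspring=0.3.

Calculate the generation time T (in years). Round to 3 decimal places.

2.973

lx·mx: 0, 0, 0.49, 0.434, 0.18, 0.077, 0.025, 0.012, 0 → R0 = 1.218
x·lx·mx: 0, 0, 0.98, 1.302, 0.72, 0.385, 0.15, 0.084, 0 → Σ = 3.621
T = 3.621 / 1.218 = 2.972906… → 2.973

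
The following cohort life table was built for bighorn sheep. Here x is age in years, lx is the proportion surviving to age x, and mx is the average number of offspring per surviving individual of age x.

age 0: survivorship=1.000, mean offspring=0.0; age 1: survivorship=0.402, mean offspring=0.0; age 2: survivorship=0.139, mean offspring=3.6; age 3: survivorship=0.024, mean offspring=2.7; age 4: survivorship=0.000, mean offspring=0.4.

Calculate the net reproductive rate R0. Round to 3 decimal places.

lx·mx by age: 0, 0, 0.5004, 0.0648, 0
R0 = Σ lx·mx = 0.5652 → 0.565

0.565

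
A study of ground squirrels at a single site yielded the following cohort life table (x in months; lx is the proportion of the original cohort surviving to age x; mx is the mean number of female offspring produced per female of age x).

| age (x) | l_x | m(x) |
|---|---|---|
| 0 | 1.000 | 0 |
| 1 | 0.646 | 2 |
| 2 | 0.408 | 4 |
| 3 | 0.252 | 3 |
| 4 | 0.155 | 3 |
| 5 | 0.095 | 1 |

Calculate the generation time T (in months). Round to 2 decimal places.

lx·mx: 0, 1.292, 1.632, 0.756, 0.465, 0.095 → R0 = 4.24
x·lx·mx: 0, 1.292, 3.264, 2.268, 1.86, 0.475 → Σ = 9.159
T = 9.159 / 4.24 = 2.160142… → 2.16

2.16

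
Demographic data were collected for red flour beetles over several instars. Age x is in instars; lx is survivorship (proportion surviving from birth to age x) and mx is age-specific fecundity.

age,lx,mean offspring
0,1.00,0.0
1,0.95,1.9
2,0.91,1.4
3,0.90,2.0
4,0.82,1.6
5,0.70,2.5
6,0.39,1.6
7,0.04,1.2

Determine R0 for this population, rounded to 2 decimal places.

lx·mx by age: 0, 1.805, 1.274, 1.8, 1.312, 1.75, 0.624, 0.048
R0 = Σ lx·mx = 8.613 → 8.61

8.61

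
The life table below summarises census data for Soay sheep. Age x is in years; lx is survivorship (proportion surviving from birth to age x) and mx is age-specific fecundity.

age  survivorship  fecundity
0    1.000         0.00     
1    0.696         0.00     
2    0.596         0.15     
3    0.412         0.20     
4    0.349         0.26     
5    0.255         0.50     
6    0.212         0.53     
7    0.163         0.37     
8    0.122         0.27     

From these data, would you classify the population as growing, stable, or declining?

R0 = Σ lx·mx = 0 + 0 + 0.0894 + 0.0824 + 0.09074 + 0.1275 + 0.11236 + 0.06031 + 0.03294 = 0.59565
R0 < 1, so the population is declining.

declining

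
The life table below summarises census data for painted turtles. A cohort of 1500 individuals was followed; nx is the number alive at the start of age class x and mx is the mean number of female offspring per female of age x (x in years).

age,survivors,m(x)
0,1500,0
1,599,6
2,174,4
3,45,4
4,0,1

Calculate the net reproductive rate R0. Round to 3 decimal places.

lx = nx/n0 = nx/1500: 1, 0.39933…, 0.116, 0.03, 0
lx·mx by age: 0, 2.396…, 0.464, 0.12, 0
R0 = Σ lx·mx = 2.98… → 2.980

2.980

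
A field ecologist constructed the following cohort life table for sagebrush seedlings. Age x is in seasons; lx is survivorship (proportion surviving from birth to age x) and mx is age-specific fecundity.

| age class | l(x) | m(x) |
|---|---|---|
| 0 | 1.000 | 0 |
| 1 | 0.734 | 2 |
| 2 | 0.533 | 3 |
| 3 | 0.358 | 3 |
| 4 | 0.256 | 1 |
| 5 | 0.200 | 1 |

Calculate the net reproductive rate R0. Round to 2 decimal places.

lx·mx by age: 0, 1.468, 1.599, 1.074, 0.256, 0.2
R0 = Σ lx·mx = 4.597 → 4.60

4.60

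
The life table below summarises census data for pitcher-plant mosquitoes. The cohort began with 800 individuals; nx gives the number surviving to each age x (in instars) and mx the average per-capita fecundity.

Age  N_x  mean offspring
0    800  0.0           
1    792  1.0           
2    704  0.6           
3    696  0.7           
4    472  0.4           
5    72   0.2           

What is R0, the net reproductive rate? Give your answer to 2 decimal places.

2.38

lx = nx/n0 = nx/800: 1, 0.99, 0.88, 0.87, 0.59, 0.09
lx·mx by age: 0, 0.99, 0.528, 0.609, 0.236, 0.018
R0 = Σ lx·mx = 2.381 → 2.38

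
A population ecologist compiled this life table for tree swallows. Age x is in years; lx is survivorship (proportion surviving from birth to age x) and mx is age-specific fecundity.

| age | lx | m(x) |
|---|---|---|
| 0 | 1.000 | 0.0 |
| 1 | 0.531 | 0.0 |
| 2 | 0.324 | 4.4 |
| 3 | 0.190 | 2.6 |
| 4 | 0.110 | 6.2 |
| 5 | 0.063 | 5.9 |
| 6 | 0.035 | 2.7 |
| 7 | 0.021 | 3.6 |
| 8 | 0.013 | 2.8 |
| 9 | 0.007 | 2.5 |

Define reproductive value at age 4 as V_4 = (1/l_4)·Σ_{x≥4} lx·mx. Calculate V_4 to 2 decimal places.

lx·mx for x ≥ 4: 0.682, 0.3717, 0.0945, 0.0756, 0.0364, 0.0175 → sum = 1.2777
V_4 = 1.2777 / l_4 = 1.2777 / 0.11 = 11.615455… → 11.62

11.62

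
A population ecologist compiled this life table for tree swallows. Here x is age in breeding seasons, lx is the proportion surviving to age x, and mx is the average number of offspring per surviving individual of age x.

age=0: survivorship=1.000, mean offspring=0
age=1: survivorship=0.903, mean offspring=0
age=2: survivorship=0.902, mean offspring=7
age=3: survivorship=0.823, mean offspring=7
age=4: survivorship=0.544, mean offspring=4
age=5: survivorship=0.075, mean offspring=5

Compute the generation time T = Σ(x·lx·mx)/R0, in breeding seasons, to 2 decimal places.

2.77

lx·mx: 0, 0, 6.314, 5.761, 2.176, 0.375 → R0 = 14.626
x·lx·mx: 0, 0, 12.628, 17.283, 8.704, 1.875 → Σ = 40.49
T = 40.49 / 14.626 = 2.768358… → 2.77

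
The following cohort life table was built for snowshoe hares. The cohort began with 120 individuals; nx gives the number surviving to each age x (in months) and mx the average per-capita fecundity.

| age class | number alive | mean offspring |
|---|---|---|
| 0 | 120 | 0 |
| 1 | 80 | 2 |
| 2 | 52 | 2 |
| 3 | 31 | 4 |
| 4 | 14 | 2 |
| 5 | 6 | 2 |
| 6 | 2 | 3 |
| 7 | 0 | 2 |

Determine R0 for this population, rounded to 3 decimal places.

lx = nx/n0 = nx/120: 1, 0.66667…, 0.43333…, 0.25833…, 0.11667…, 0.05, 0.01667…, 0
lx·mx by age: 0, 1.333333…, 0.866667…, 1.033333…, 0.233333…, 0.1, 0.05…, 0
R0 = Σ lx·mx = 3.616667… → 3.617

3.617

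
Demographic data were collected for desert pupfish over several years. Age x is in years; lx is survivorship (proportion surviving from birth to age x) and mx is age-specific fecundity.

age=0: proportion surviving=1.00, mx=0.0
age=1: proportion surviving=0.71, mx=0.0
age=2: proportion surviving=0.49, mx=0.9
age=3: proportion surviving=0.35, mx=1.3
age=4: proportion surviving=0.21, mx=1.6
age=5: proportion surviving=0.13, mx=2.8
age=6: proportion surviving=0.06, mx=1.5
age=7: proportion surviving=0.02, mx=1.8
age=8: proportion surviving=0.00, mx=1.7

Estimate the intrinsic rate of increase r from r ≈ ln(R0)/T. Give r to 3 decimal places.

0.151

R0 = Σ lx·mx = 0 + 0 + 0.441 + 0.455 + 0.336 + 0.364 + 0.09 + 0.036 + 0 = 1.722
Σ x·lx·mx = 6.203; T = 6.203/1.722 = 3.60221…
r ≈ ln(R0)/T = ln(1.722)/3.60221… = 0.15088… → 0.151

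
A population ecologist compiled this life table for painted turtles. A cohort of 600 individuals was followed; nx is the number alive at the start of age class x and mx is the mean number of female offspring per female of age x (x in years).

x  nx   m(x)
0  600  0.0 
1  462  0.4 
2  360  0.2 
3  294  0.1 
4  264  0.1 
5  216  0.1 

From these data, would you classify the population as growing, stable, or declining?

lx = nx/n0 = nx/600: 1, 0.77, 0.6, 0.49, 0.44, 0.36
R0 = Σ lx·mx = 0 + 0.308 + 0.12 + 0.049 + 0.044 + 0.036 = 0.557
R0 < 1, so the population is declining.

declining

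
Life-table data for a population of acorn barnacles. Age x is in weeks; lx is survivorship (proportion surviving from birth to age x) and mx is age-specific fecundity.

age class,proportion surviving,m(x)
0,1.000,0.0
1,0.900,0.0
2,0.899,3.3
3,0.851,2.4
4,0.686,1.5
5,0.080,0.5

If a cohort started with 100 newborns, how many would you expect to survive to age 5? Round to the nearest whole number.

8

Expected survivors = N0 · l_5 = 100 × 0.080 = 8 → 8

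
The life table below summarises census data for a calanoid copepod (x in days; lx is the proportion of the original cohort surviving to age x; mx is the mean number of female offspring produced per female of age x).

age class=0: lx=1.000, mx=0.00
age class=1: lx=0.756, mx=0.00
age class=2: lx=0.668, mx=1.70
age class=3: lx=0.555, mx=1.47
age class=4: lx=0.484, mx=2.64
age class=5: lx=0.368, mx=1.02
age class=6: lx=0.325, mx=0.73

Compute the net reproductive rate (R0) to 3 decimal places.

3.842

lx·mx by age: 0, 0, 1.1356, 0.81585, 1.27776, 0.37536, 0.23725
R0 = Σ lx·mx = 3.84182 → 3.842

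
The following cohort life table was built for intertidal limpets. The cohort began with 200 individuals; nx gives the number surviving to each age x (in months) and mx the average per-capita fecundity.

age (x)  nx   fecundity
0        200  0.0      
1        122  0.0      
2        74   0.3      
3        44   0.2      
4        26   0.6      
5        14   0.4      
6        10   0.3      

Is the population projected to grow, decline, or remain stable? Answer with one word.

lx = nx/n0 = nx/200: 1, 0.61, 0.37, 0.22, 0.13, 0.07, 0.05
R0 = Σ lx·mx = 0 + 0 + 0.111 + 0.044 + 0.078 + 0.028 + 0.015 = 0.276
R0 < 1, so the population is declining.

declining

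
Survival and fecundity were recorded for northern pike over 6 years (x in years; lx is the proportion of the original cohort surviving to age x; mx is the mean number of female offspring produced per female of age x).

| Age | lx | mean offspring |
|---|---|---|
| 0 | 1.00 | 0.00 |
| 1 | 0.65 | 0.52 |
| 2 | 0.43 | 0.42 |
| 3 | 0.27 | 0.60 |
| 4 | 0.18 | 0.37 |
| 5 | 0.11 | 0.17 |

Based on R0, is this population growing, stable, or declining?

declining

R0 = Σ lx·mx = 0 + 0.338 + 0.1806 + 0.162 + 0.0666 + 0.0187 = 0.7659
R0 < 1, so the population is declining.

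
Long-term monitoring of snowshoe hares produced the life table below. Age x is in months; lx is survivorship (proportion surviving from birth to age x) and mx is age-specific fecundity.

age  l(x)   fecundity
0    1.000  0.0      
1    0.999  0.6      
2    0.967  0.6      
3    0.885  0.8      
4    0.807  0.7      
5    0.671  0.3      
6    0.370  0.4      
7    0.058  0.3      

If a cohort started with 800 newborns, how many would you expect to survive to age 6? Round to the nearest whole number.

296

Expected survivors = N0 · l_6 = 800 × 0.370 = 296 → 296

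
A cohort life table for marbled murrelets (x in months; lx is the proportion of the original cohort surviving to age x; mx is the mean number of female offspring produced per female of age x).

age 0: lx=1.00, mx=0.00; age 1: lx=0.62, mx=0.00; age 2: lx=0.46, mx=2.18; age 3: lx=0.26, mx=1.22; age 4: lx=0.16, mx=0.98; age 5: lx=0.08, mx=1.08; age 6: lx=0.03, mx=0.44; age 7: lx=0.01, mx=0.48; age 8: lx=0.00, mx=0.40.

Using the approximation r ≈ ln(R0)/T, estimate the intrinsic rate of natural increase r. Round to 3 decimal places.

0.175

R0 = Σ lx·mx = 0 + 0 + 1.0028 + 0.3172 + 0.1568 + 0.0864 + 0.0132 + 0.0048 + 0 = 1.5812
Σ x·lx·mx = 4.1292; T = 4.1292/1.5812 = 2.61143…
r ≈ ln(R0)/T = ln(1.5812)/2.61143… = 0.17545… → 0.175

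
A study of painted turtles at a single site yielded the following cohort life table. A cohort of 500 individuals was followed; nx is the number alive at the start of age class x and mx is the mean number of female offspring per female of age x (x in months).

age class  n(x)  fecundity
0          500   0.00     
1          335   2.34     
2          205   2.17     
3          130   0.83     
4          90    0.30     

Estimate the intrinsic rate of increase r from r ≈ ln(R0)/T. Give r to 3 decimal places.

0.650

lx = nx/n0 = nx/500: 1, 0.67, 0.41, 0.26, 0.18
R0 = Σ lx·mx = 0 + 1.5678 + 0.8897 + 0.2158 + 0.054 = 2.7273
Σ x·lx·mx = 4.2106; T = 4.2106/2.7273 = 1.54387…
r ≈ ln(R0)/T = ln(2.7273)/1.54387… = 0.64987… → 0.650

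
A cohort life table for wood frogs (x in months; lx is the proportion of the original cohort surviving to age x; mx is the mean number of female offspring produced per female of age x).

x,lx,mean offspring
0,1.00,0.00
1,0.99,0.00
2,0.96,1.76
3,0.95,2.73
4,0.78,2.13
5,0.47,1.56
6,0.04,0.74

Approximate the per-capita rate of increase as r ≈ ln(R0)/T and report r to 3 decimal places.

R0 = Σ lx·mx = 0 + 0 + 1.6896 + 2.5935 + 1.6614 + 0.7332 + 0.0296 = 6.7073
Σ x·lx·mx = 21.6489; T = 21.6489/6.7073 = 3.22766…
r ≈ ln(R0)/T = ln(6.7073)/3.22766… = 0.58965… → 0.590

0.590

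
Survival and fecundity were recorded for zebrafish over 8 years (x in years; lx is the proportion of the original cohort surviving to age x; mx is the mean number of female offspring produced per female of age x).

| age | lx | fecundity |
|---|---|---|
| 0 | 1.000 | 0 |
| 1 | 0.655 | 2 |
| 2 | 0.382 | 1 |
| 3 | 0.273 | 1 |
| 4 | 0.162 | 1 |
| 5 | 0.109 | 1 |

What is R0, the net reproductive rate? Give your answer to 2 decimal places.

lx·mx by age: 0, 1.31, 0.382, 0.273, 0.162, 0.109
R0 = Σ lx·mx = 2.236 → 2.24

2.24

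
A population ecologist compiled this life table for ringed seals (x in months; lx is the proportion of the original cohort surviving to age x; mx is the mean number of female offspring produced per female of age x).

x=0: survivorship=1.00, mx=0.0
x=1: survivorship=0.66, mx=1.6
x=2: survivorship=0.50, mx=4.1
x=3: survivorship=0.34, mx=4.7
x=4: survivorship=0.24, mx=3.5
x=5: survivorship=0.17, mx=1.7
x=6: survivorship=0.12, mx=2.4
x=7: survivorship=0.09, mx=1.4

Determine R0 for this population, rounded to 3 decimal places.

6.247

lx·mx by age: 0, 1.056, 2.05, 1.598, 0.84, 0.289, 0.288, 0.126
R0 = Σ lx·mx = 6.247 → 6.247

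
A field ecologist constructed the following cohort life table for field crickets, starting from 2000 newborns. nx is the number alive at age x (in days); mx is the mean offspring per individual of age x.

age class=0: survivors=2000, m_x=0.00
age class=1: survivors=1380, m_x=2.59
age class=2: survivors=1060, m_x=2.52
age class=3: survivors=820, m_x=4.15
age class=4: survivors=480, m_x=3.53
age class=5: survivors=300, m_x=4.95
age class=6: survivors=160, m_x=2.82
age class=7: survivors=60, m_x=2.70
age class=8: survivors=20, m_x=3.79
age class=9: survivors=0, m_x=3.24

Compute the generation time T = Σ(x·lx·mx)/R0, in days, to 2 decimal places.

2.79

lx = nx/n0 = nx/2000: 1, 0.69, 0.53, 0.41, 0.24, 0.15, 0.08, 0.03, 0.01, 0
lx·mx: 0, 1.7871, 1.3356, 1.7015, 0.8472, 0.7425, 0.2256, 0.081, 0.0379, 0 → R0 = 6.7584
x·lx·mx: 0, 1.7871, 2.6712, 5.1045, 3.3888, 3.7125, 1.3536, 0.567, 0.3032, 0 → Σ = 18.8879
T = 18.8879 / 6.7584 = 2.79473… → 2.79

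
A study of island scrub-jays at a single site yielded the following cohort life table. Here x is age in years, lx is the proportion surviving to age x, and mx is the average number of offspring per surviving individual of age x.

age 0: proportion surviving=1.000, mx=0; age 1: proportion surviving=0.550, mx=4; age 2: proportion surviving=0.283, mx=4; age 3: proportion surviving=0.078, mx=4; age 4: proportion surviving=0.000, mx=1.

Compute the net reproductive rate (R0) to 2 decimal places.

lx·mx by age: 0, 2.2, 1.132, 0.312, 0
R0 = Σ lx·mx = 3.644 → 3.64

3.64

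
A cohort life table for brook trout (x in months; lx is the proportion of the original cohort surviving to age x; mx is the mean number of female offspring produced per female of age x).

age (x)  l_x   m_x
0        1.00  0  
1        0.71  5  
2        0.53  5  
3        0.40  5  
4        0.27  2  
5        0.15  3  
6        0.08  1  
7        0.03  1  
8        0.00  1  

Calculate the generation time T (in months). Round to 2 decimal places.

lx·mx: 0, 3.55, 2.65, 2, 0.54, 0.45, 0.08, 0.03, 0 → R0 = 9.3
x·lx·mx: 0, 3.55, 5.3, 6, 2.16, 2.25, 0.48, 0.21, 0 → Σ = 19.95
T = 19.95 / 9.3 = 2.145161… → 2.15

2.15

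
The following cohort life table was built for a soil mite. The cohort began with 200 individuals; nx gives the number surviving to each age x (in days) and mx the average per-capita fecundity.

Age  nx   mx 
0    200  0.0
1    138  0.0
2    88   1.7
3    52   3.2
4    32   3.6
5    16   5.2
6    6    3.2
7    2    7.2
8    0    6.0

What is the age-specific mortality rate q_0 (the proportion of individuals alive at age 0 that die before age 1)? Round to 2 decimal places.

lx = nx/n0 = nx/200: 1, 0.69, 0.44, 0.26, 0.16, 0.08, 0.03, 0.01, 0
q_0 = (l_0 − l_1) / l_0 = (1 − 0.69) / 1
     = 0.31 / 1 = 0.31 → 0.31

0.31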